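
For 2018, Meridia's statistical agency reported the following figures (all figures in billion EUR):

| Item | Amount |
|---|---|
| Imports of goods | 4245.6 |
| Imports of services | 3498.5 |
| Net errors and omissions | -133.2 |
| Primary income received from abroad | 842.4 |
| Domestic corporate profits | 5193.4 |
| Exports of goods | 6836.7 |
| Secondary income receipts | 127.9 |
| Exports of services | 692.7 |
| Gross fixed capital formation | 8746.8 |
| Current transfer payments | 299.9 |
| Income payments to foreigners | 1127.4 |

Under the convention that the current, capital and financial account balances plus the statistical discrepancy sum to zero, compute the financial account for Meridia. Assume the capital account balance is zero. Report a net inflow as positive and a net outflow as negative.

Goods balance = 6836.7 - 4245.6 = 2591.1
Services balance = 692.7 - 3498.5 = -2805.8
Trade balance (goods + services) = 2591.1 + (-2805.8) = -214.7
Net primary income = 842.4 - 1127.4 = -285.0
Net secondary income = 127.9 - 299.9 = -172.0
Current account = -214.7 + (-285.0) + (-172.0) = -671.7
Financial account = -(-671.7 + (-133.2)) = 804.9

804.9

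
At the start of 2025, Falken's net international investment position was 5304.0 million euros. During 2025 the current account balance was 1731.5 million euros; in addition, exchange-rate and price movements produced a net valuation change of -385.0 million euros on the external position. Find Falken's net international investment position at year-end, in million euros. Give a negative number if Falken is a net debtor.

6650.5

Change in NIIP = current account + net valuation change = 1731.5 + (-385.0) = 1346.5
End-of-year NIIP = 5304.0 + 1346.5 = 6650.5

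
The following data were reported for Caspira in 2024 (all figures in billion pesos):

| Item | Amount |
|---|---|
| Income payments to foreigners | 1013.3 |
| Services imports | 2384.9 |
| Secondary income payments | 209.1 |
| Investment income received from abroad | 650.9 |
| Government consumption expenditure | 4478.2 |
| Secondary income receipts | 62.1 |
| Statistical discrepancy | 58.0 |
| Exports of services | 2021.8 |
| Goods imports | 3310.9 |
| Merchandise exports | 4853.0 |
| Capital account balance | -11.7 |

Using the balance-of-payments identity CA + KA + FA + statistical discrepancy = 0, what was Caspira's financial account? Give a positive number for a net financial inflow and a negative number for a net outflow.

-715.9

Goods balance = 4853.0 - 3310.9 = 1542.1
Services balance = 2021.8 - 2384.9 = -363.1
Trade balance (goods + services) = 1542.1 + (-363.1) = 1179.0
Net primary income = 650.9 - 1013.3 = -362.4
Net secondary income = 62.1 - 209.1 = -147.0
Current account = 1179.0 + (-362.4) + (-147.0) = 669.6
Financial account = -(669.6 + (-11.7) + 58.0) = -715.9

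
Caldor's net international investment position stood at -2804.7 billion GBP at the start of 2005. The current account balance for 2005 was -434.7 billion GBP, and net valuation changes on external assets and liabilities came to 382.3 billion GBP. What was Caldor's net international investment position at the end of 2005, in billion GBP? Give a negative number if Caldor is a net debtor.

Change in NIIP = current account + net valuation change = -434.7 + 382.3 = -52.4
End-of-year NIIP = -2804.7 + (-52.4) = -2857.1

-2857.1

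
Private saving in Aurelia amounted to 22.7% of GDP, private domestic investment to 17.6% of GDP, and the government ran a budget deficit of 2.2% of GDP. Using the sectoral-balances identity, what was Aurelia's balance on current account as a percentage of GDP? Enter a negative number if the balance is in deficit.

By the sectoral-balances identity, CA = (S_private - I) + (T - G).
Private balance = 22.7 - 17.6 = 5.1
Government balance (T - G) = -2.2
CA = 5.1 + (-2.2) = 2.9

2.9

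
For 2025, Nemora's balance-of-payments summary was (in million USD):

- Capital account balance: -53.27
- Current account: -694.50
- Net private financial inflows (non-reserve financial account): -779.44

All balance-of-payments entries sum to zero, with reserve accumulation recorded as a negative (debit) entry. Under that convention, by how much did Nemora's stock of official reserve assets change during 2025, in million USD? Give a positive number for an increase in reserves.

Official reserve transactions balance = -((-694.50) + (-53.27) + (-779.44)) = 1527.21
An accumulation of reserves is recorded as a debit (negative entry), so the change in the stock of reserves is the negative of that balance.
Change in official reserves = -(1527.21) = -1527.21

-1527.21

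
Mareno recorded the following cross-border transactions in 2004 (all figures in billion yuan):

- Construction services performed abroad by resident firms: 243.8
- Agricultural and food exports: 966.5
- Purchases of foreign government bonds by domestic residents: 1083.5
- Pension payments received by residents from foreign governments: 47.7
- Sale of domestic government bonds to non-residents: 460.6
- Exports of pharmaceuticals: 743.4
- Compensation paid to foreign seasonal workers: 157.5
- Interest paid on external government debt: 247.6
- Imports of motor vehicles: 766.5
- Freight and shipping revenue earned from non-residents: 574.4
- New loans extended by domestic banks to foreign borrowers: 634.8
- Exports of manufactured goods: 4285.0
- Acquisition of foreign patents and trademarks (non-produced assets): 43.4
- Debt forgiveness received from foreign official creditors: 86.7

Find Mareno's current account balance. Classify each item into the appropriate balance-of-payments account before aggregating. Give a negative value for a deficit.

5689.2

Goods: -766.5 + 966.5 + 743.4 + 4285.0 = 5228.4
Services: 574.4 + 243.8 = 818.2
Primary income: -247.6 - 157.5 = -405.1
Secondary income: 47.7
Current account = 5228.4 + 818.2 + (-405.1) + 47.7 = 5689.2
(Excluded from the current account — financial account: purchases of foreign government bonds by domestic residents 1083.5, sale of domestic government bonds to non-residents 460.6, new loans extended by domestic banks to foreign borrowers 634.8; capital account: acquisition of foreign patents and trademarks (non-produced assets) 43.4, debt forgiveness received from foreign official creditors 86.7.)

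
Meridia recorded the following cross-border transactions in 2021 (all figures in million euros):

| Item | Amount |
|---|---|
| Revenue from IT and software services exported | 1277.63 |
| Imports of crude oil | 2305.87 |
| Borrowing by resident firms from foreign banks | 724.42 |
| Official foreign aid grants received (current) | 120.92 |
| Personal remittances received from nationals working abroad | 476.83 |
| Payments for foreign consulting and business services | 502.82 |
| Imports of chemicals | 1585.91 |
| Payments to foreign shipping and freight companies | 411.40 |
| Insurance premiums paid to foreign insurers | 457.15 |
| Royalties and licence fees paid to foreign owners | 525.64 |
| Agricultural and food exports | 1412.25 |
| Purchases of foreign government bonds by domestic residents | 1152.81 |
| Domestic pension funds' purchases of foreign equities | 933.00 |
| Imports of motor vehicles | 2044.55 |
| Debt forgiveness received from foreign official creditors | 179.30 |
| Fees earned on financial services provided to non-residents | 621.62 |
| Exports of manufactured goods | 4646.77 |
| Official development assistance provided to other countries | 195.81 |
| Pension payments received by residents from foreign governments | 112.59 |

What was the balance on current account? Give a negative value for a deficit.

639.46

Goods: -2044.55 + 1412.25 - 2305.87 + 4646.77 - 1585.91 = 122.69
Services: -525.64 + 621.62 - 457.15 + 1277.63 - 502.82 - 411.40 = 2.24
Secondary income: 120.92 + 112.59 - 195.81 + 476.83 = 514.53
Current account = 122.69 + 2.24 + 514.53 = 639.46
(Excluded from the current account — financial account: borrowing by resident firms from foreign banks 724.42, purchases of foreign government bonds by domestic residents 1152.81, domestic pension funds' purchases of foreign equities 933.00; capital account: debt forgiveness received from foreign official creditors 179.30.)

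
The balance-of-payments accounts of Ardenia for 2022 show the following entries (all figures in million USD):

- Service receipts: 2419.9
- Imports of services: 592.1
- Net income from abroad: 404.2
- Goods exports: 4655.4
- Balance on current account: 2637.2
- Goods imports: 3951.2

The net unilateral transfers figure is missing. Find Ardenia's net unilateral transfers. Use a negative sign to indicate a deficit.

-299.0

Current account = goods balance + services balance + net primary income + net secondary income
Sum of the known components = 2936.2
Net unilateral transfers = CA - (known components) = 2637.2 - 2936.2 = -299.0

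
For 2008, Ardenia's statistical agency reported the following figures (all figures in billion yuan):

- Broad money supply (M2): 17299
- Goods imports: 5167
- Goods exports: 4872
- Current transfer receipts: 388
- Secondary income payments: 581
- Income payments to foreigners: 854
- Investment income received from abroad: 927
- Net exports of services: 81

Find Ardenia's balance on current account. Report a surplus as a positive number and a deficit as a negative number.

Goods balance = 4872 - 5167 = -295
Services balance = 81
Trade balance (goods + services) = -295 + 81 = -214
Net primary income = 927 - 854 = 73
Net secondary income = 388 - 581 = -193
Current account = -214 + 73 + (-193) = -334

-334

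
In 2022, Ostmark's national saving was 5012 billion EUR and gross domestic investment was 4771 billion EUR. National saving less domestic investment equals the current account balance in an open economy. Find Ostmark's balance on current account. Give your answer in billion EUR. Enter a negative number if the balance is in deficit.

241

CA = S - I = 5012 - 4771 = 241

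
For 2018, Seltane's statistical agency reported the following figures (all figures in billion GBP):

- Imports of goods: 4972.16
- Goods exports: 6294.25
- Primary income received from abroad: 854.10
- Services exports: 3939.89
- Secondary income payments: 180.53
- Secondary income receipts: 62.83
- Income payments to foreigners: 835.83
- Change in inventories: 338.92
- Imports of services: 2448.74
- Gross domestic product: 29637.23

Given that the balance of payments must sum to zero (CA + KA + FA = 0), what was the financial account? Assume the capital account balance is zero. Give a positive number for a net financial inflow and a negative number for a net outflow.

-2713.81

Goods balance = 6294.25 - 4972.16 = 1322.09
Services balance = 3939.89 - 2448.74 = 1491.15
Trade balance (goods + services) = 1322.09 + 1491.15 = 2813.24
Net primary income = 854.10 - 835.83 = 18.27
Net secondary income = 62.83 - 180.53 = -117.70
Current account = 2813.24 + 18.27 + (-117.70) = 2713.81
Financial account = -(2713.81) = -2713.81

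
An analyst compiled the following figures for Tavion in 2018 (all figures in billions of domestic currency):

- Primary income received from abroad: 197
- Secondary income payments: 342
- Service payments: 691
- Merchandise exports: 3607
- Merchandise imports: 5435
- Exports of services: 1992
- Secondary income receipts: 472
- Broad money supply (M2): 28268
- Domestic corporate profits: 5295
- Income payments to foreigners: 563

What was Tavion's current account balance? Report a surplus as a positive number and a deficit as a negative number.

Goods balance = 3607 - 5435 = -1828
Services balance = 1992 - 691 = 1301
Trade balance (goods + services) = -1828 + 1301 = -527
Net primary income = 197 - 563 = -366
Net secondary income = 472 - 342 = 130
Current account = -527 + (-366) + 130 = -763

-763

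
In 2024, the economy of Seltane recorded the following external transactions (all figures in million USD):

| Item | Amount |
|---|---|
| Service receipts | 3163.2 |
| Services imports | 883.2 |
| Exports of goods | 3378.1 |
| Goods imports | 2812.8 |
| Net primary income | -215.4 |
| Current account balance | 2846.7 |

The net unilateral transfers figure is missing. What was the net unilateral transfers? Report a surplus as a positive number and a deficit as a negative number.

Current account = goods balance + services balance + net primary income + net secondary income
Sum of the known components = 2629.9
Net unilateral transfers = CA - (known components) = 2846.7 - 2629.9 = 216.8

216.8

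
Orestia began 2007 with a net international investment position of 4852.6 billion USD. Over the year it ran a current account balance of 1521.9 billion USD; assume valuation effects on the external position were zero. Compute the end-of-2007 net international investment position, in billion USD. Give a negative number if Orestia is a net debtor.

6374.5

With no valuation effects, change in NIIP = current account = 1521.9
End-of-year NIIP = 4852.6 + 1521.9 = 6374.5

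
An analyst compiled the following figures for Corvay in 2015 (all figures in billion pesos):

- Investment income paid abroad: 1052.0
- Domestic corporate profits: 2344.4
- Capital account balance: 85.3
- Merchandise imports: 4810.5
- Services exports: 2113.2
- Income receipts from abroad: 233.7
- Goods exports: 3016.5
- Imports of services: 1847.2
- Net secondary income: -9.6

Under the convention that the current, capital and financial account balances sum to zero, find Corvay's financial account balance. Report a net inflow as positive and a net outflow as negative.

2270.6

Goods balance = 3016.5 - 4810.5 = -1794.0
Services balance = 2113.2 - 1847.2 = 266.0
Trade balance (goods + services) = -1794.0 + 266.0 = -1528.0
Net primary income = 233.7 - 1052.0 = -818.3
Net secondary income = -9.6
Current account = -1528.0 + (-818.3) + (-9.6) = -2355.9
Financial account = -(-2355.9 + 85.3) = 2270.6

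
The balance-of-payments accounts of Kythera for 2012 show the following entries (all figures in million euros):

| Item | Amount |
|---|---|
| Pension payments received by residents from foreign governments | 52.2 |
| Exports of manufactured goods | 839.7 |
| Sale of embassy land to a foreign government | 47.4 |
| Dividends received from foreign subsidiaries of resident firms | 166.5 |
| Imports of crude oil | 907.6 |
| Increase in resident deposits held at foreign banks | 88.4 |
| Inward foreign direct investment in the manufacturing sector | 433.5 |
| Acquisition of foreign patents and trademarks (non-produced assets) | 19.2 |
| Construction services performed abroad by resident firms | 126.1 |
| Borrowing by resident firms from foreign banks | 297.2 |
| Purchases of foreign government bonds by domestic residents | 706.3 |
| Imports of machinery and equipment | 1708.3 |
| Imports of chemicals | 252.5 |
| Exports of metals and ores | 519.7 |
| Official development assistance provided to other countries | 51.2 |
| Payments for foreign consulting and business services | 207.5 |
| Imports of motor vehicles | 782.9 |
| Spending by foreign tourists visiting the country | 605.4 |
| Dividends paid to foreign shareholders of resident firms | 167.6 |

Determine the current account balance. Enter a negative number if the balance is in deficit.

-1768.0

Goods: -1708.3 - 907.6 - 252.5 - 782.9 + 519.7 + 839.7 = -2291.9
Services: 605.4 - 207.5 + 126.1 = 524.0
Primary income: 166.5 - 167.6 = -1.1
Secondary income: -51.2 + 52.2 = 1.0
Current account = (-2291.9) + 524.0 + (-1.1) + 1.0 = -1768.0
(Excluded from the current account — capital account: sale of embassy land to a foreign government 47.4, acquisition of foreign patents and trademarks (non-produced assets) 19.2; financial account: increase in resident deposits held at foreign banks 88.4, inward foreign direct investment in the manufacturing sector 433.5, borrowing by resident firms from foreign banks 297.2, purchases of foreign government bonds by domestic residents 706.3.)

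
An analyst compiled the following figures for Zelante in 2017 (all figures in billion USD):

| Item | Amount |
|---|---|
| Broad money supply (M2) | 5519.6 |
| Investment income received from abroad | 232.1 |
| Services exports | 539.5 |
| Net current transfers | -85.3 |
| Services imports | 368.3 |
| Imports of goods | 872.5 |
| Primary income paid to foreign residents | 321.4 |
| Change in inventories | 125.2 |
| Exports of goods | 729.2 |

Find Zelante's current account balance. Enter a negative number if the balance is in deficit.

-146.7

Goods balance = 729.2 - 872.5 = -143.3
Services balance = 539.5 - 368.3 = 171.2
Trade balance (goods + services) = -143.3 + 171.2 = 27.9
Net primary income = 232.1 - 321.4 = -89.3
Net secondary income = -85.3
Current account = 27.9 + (-89.3) + (-85.3) = -146.7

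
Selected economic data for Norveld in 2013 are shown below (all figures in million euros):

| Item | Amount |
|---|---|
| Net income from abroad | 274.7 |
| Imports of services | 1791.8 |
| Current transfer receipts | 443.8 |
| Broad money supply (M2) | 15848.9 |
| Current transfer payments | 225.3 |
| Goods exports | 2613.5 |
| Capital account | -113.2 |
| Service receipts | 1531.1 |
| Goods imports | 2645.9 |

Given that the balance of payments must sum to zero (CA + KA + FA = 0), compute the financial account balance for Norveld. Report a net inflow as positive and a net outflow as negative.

-86.9

Goods balance = 2613.5 - 2645.9 = -32.4
Services balance = 1531.1 - 1791.8 = -260.7
Trade balance (goods + services) = -32.4 + (-260.7) = -293.1
Net primary income = 274.7
Net secondary income = 443.8 - 225.3 = 218.5
Current account = -293.1 + 274.7 + 218.5 = 200.1
Financial account = -(200.1 + (-113.2)) = -86.9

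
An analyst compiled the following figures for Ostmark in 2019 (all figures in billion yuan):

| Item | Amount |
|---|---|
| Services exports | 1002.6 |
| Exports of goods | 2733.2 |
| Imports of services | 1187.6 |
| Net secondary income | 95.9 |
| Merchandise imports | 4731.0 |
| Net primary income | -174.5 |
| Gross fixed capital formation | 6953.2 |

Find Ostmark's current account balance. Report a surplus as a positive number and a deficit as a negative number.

Goods balance = 2733.2 - 4731.0 = -1997.8
Services balance = 1002.6 - 1187.6 = -185.0
Trade balance (goods + services) = -1997.8 + (-185.0) = -2182.8
Net primary income = -174.5
Net secondary income = 95.9
Current account = -2182.8 + (-174.5) + 95.9 = -2261.4

-2261.4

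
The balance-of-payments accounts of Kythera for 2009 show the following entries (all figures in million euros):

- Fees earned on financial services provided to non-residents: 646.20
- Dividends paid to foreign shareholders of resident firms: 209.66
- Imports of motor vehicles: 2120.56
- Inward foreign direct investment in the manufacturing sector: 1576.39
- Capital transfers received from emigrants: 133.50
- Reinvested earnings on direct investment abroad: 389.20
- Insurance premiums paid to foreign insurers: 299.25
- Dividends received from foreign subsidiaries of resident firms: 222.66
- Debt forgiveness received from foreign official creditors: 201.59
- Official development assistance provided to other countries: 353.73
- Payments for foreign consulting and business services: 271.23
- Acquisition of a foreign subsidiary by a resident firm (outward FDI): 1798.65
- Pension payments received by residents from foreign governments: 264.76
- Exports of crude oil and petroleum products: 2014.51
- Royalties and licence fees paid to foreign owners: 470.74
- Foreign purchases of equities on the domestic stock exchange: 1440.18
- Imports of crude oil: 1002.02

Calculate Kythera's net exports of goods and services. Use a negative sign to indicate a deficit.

-1503.09

Goods: -2120.56 - 1002.02 + 2014.51 = -1108.07
Services: -271.23 - 470.74 + 646.20 - 299.25 = -395.02
Trade balance = -1108.07 + (-395.02) = -1503.09
(Excluded from the trade balance — primary income: dividends paid to foreign shareholders of resident firms 209.66, reinvested earnings on direct investment abroad 389.20, dividends received from foreign subsidiaries of resident firms 222.66; financial account: inward foreign direct investment in the manufacturing sector 1576.39, acquisition of a foreign subsidiary by a resident firm (outward FDI) 1798.65, foreign purchases of equities on the domestic stock exchange 1440.18; capital account: capital transfers received from emigrants 133.50, debt forgiveness received from foreign official creditors 201.59; secondary income: official development assistance provided to other countries 353.73, pension payments received by residents from foreign governments 264.76.)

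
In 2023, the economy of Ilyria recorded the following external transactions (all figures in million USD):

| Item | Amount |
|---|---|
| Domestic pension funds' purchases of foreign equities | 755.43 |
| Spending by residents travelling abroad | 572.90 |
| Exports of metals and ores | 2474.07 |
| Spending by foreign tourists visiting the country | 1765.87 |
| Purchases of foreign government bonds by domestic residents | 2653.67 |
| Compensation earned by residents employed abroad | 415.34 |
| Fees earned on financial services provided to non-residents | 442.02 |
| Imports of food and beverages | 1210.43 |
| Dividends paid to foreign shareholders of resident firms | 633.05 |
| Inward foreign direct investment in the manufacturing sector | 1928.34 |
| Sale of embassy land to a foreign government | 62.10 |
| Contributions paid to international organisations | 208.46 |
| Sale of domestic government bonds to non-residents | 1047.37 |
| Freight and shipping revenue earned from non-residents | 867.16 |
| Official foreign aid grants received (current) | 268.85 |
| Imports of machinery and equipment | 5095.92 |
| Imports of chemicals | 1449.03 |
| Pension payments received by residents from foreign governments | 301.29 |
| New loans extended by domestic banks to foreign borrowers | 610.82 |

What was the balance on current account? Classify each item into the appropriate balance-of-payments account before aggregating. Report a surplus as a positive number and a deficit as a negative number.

Goods: -1210.43 + 2474.07 - 1449.03 - 5095.92 = -5281.31
Services: -572.90 + 1765.87 + 442.02 + 867.16 = 2502.15
Primary income: -633.05 + 415.34 = -217.71
Secondary income: -208.46 + 301.29 + 268.85 = 361.68
Current account = (-5281.31) + 2502.15 + (-217.71) + 361.68 = -2635.19
(Excluded from the current account — financial account: domestic pension funds' purchases of foreign equities 755.43, purchases of foreign government bonds by domestic residents 2653.67, inward foreign direct investment in the manufacturing sector 1928.34, sale of domestic government bonds to non-residents 1047.37, new loans extended by domestic banks to foreign borrowers 610.82; capital account: sale of embassy land to a foreign government 62.10.)

-2635.19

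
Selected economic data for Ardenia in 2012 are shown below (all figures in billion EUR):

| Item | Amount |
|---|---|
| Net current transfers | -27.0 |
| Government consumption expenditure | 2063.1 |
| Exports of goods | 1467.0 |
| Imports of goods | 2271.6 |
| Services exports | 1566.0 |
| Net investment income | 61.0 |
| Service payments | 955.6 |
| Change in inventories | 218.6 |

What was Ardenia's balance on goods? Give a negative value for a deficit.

-804.6

Goods balance = 1467.0 - 2271.6 = -804.6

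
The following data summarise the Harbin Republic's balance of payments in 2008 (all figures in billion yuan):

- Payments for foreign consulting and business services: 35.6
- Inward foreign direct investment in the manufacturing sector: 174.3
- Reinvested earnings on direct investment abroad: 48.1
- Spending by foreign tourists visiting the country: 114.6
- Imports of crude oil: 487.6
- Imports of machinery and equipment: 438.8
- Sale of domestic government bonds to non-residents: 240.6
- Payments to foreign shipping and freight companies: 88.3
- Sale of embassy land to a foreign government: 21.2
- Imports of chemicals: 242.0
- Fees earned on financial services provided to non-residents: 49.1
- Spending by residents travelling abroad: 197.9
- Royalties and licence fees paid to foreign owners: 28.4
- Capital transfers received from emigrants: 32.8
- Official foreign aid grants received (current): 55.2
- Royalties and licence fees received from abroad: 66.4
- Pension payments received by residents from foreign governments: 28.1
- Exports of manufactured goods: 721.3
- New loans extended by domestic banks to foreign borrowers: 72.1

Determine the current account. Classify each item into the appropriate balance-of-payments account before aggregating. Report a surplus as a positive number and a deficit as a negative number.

Goods: -242.0 + 721.3 - 487.6 - 438.8 = -447.1
Services: 66.4 - 35.6 - 28.4 + 114.6 + 49.1 - 88.3 - 197.9 = -120.1
Primary income: 48.1
Secondary income: 28.1 + 55.2 = 83.3
Current account = (-447.1) + (-120.1) + 48.1 + 83.3 = -435.8
(Excluded from the current account — financial account: inward foreign direct investment in the manufacturing sector 174.3, sale of domestic government bonds to non-residents 240.6, new loans extended by domestic banks to foreign borrowers 72.1; capital account: sale of embassy land to a foreign government 21.2, capital transfers received from emigrants 32.8.)

-435.8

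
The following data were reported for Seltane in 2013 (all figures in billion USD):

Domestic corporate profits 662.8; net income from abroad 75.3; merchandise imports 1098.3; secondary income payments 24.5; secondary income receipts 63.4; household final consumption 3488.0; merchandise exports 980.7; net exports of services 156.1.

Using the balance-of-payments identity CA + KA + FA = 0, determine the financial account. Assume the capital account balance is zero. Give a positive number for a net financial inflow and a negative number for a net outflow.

Goods balance = 980.7 - 1098.3 = -117.6
Services balance = 156.1
Trade balance (goods + services) = -117.6 + 156.1 = 38.5
Net primary income = 75.3
Net secondary income = 63.4 - 24.5 = 38.9
Current account = 38.5 + 75.3 + 38.9 = 152.7
Financial account = -(152.7) = -152.7

-152.7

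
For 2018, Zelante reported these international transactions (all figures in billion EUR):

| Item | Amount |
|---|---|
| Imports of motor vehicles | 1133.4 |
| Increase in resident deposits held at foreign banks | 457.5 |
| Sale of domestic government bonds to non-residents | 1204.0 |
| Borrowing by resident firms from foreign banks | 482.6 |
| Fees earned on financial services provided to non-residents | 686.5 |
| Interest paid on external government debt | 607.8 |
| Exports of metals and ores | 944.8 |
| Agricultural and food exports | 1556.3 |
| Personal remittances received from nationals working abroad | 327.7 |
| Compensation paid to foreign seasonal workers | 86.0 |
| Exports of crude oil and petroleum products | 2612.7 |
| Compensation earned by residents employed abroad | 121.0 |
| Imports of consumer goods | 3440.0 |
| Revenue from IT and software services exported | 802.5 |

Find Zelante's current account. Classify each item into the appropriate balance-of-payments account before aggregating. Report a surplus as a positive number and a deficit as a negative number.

1784.3

Goods: -3440.0 + 1556.3 + 944.8 - 1133.4 + 2612.7 = 540.4
Services: 802.5 + 686.5 = 1489.0
Primary income: -86.0 + 121.0 - 607.8 = -572.8
Secondary income: 327.7
Current account = 540.4 + 1489.0 + (-572.8) + 327.7 = 1784.3
(Excluded from the current account — financial account: increase in resident deposits held at foreign banks 457.5, sale of domestic government bonds to non-residents 1204.0, borrowing by resident firms from foreign banks 482.6.)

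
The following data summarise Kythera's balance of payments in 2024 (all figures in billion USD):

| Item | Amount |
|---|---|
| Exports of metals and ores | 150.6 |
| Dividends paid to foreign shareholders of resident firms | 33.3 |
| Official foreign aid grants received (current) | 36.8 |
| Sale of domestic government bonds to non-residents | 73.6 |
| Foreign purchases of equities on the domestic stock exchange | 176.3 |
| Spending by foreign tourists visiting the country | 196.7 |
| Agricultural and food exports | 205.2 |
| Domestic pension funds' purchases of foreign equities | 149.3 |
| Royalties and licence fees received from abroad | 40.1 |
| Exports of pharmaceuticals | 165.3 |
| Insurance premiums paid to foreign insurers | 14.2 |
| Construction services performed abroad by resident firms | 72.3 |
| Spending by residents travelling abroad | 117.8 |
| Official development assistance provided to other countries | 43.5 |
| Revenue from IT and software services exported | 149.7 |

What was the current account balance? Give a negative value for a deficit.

Goods: 165.3 + 150.6 + 205.2 = 521.1
Services: -117.8 + 149.7 + 196.7 + 72.3 + 40.1 - 14.2 = 326.8
Primary income: -33.3
Secondary income: 36.8 - 43.5 = -6.7
Current account = 521.1 + 326.8 + (-33.3) + (-6.7) = 807.9
(Excluded from the current account — financial account: sale of domestic government bonds to non-residents 73.6, foreign purchases of equities on the domestic stock exchange 176.3, domestic pension funds' purchases of foreign equities 149.3.)

807.9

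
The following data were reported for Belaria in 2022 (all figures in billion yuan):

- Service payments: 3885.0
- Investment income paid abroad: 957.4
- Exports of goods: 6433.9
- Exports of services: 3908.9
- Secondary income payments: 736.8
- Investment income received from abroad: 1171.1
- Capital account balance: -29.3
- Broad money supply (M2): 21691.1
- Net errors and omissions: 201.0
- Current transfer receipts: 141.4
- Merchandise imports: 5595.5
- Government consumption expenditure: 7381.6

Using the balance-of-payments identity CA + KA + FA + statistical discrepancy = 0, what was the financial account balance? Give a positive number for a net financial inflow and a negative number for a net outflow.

Goods balance = 6433.9 - 5595.5 = 838.4
Services balance = 3908.9 - 3885.0 = 23.9
Trade balance (goods + services) = 838.4 + 23.9 = 862.3
Net primary income = 1171.1 - 957.4 = 213.7
Net secondary income = 141.4 - 736.8 = -595.4
Current account = 862.3 + 213.7 + (-595.4) = 480.6
Financial account = -(480.6 + (-29.3) + 201.0) = -652.3

-652.3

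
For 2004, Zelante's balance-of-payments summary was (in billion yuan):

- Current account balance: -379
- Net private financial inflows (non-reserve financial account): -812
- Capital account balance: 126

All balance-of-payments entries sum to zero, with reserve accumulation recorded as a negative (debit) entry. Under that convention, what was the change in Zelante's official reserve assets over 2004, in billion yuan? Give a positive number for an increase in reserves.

Official reserve transactions balance = -((-379) + 126 + (-812)) = 1065
An accumulation of reserves is recorded as a debit (negative entry), so the change in the stock of reserves is the negative of that balance.
Change in official reserves = -(1065) = -1065

-1065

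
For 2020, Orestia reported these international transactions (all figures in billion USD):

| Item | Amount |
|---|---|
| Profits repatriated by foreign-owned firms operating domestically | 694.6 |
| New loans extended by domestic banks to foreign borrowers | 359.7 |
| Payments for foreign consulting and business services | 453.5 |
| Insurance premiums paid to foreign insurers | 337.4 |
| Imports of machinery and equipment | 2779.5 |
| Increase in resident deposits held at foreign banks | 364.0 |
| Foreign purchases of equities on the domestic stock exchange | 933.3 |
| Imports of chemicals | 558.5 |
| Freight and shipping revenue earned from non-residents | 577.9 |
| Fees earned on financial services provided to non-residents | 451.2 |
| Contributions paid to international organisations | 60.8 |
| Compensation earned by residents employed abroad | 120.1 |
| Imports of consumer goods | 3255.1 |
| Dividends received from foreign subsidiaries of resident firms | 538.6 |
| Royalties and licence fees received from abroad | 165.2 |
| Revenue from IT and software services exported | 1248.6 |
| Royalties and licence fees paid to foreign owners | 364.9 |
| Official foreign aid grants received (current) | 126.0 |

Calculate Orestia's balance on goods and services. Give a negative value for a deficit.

-5306.0

Goods: -2779.5 - 558.5 - 3255.1 = -6593.1
Services: -364.9 + 165.2 + 577.9 + 451.2 - 337.4 - 453.5 + 1248.6 = 1287.1
Trade balance = -6593.1 + 1287.1 = -5306.0
(Excluded from the trade balance — primary income: profits repatriated by foreign-owned firms operating domestically 694.6, compensation earned by residents employed abroad 120.1, dividends received from foreign subsidiaries of resident firms 538.6; financial account: new loans extended by domestic banks to foreign borrowers 359.7, increase in resident deposits held at foreign banks 364.0, foreign purchases of equities on the domestic stock exchange 933.3; secondary income: contributions paid to international organisations 60.8, official foreign aid grants received (current) 126.0.)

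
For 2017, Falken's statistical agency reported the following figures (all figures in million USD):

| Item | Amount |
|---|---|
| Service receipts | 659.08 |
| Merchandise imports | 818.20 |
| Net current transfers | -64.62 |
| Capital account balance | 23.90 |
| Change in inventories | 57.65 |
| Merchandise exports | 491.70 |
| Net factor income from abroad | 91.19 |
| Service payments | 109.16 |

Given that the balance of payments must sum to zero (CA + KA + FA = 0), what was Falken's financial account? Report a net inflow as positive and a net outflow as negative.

-273.89

Goods balance = 491.70 - 818.20 = -326.50
Services balance = 659.08 - 109.16 = 549.92
Trade balance (goods + services) = -326.50 + 549.92 = 223.42
Net primary income = 91.19
Net secondary income = -64.62
Current account = 223.42 + 91.19 + (-64.62) = 249.99
Financial account = -(249.99 + 23.90) = -273.89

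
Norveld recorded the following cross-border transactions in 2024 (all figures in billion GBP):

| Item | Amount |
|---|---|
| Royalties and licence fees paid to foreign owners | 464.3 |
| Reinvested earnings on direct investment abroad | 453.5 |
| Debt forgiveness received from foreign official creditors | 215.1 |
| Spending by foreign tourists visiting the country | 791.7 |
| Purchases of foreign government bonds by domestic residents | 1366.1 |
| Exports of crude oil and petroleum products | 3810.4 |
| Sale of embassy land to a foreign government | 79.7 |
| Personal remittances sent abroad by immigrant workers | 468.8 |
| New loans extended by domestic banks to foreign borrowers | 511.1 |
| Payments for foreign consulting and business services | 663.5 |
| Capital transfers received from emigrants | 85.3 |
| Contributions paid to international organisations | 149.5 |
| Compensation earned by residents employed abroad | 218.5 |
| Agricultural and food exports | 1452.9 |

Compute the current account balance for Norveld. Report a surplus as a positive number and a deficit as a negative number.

4980.9

Goods: 1452.9 + 3810.4 = 5263.3
Services: -464.3 - 663.5 + 791.7 = -336.1
Primary income: 218.5 + 453.5 = 672.0
Secondary income: -149.5 - 468.8 = -618.3
Current account = 5263.3 + (-336.1) + 672.0 + (-618.3) = 4980.9
(Excluded from the current account — capital account: debt forgiveness received from foreign official creditors 215.1, sale of embassy land to a foreign government 79.7, capital transfers received from emigrants 85.3; financial account: purchases of foreign government bonds by domestic residents 1366.1, new loans extended by domestic banks to foreign borrowers 511.1.)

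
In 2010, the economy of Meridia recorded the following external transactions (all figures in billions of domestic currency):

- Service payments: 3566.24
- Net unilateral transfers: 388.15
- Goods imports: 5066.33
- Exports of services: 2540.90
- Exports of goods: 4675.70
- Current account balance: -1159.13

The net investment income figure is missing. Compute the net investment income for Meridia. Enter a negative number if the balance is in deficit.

Current account = goods balance + services balance + net primary income + net secondary income
Sum of the known components = -1027.82
Net investment income = CA - (known components) = -1159.13 - (-1027.82) = -131.31

-131.31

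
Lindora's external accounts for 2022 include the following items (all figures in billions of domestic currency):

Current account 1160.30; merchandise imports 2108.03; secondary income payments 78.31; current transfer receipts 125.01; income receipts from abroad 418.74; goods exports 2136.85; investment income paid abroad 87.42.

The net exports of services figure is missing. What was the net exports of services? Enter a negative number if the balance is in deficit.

Current account = goods balance + services balance + net primary income + net secondary income
Sum of the known components = 406.84
Net exports of services = CA - (known components) = 1160.30 - 406.84 = 753.46

753.46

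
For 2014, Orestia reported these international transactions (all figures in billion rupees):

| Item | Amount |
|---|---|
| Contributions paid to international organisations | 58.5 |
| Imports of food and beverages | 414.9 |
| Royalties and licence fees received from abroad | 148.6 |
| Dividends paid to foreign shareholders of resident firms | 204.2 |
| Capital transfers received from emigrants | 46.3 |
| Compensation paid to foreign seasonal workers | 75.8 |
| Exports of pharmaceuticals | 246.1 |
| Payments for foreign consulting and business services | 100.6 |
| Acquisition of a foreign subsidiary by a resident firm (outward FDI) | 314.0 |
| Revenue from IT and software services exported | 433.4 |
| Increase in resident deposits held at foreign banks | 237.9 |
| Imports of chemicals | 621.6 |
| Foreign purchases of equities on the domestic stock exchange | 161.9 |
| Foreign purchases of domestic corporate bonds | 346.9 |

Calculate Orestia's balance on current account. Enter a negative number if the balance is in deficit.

-647.5

Goods: 246.1 - 621.6 - 414.9 = -790.4
Services: 433.4 - 100.6 + 148.6 = 481.4
Primary income: -204.2 - 75.8 = -280.0
Secondary income: -58.5
Current account = (-790.4) + 481.4 + (-280.0) + (-58.5) = -647.5
(Excluded from the current account — capital account: capital transfers received from emigrants 46.3; financial account: acquisition of a foreign subsidiary by a resident firm (outward FDI) 314.0, increase in resident deposits held at foreign banks 237.9, foreign purchases of equities on the domestic stock exchange 161.9, foreign purchases of domestic corporate bonds 346.9.)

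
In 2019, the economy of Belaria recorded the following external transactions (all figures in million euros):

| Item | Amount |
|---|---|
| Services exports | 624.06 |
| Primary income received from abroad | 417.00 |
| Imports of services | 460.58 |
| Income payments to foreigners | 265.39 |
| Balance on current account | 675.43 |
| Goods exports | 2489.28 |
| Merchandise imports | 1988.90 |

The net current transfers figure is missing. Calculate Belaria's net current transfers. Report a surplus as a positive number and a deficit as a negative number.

-140.04

Current account = goods balance + services balance + net primary income + net secondary income
Sum of the known components = 815.47
Net current transfers = CA - (known components) = 675.43 - 815.47 = -140.04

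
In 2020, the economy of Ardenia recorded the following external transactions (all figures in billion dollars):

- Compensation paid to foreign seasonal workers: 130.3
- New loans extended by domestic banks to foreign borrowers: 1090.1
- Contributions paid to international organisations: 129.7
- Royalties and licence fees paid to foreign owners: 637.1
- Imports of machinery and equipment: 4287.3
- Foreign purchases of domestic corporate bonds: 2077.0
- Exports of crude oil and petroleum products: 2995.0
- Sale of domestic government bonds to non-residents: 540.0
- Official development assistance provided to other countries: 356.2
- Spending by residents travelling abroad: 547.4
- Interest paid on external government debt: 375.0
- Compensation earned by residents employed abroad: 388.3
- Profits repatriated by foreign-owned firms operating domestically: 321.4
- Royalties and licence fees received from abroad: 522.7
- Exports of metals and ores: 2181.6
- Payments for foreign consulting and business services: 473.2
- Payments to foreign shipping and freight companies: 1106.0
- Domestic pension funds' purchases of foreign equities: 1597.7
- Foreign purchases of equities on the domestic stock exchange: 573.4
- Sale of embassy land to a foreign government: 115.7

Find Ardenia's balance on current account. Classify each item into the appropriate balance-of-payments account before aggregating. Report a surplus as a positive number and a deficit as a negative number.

-2276.0

Goods: -4287.3 + 2995.0 + 2181.6 = 889.3
Services: -637.1 - 1106.0 + 522.7 - 473.2 - 547.4 = -2241.0
Primary income: -130.3 - 375.0 + 388.3 - 321.4 = -438.4
Secondary income: -356.2 - 129.7 = -485.9
Current account = 889.3 + (-2241.0) + (-438.4) + (-485.9) = -2276.0
(Excluded from the current account — financial account: new loans extended by domestic banks to foreign borrowers 1090.1, foreign purchases of domestic corporate bonds 2077.0, sale of domestic government bonds to non-residents 540.0, domestic pension funds' purchases of foreign equities 1597.7, foreign purchases of equities on the domestic stock exchange 573.4; capital account: sale of embassy land to a foreign government 115.7.)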